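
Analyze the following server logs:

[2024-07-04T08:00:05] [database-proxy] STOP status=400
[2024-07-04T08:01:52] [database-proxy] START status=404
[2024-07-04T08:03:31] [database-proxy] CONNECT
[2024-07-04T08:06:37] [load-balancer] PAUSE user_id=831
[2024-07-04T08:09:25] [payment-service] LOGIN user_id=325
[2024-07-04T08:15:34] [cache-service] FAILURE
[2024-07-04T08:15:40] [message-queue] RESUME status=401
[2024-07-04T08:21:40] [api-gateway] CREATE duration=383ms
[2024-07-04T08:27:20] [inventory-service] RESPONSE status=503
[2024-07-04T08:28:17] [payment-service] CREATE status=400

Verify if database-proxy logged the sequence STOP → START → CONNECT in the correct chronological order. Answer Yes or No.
Yes

To verify sequence order:

1. Find all events in sequence STOP → START → CONNECT for database-proxy
2. Extract their timestamps
3. Check if timestamps are in ascending order
4. Result: Yes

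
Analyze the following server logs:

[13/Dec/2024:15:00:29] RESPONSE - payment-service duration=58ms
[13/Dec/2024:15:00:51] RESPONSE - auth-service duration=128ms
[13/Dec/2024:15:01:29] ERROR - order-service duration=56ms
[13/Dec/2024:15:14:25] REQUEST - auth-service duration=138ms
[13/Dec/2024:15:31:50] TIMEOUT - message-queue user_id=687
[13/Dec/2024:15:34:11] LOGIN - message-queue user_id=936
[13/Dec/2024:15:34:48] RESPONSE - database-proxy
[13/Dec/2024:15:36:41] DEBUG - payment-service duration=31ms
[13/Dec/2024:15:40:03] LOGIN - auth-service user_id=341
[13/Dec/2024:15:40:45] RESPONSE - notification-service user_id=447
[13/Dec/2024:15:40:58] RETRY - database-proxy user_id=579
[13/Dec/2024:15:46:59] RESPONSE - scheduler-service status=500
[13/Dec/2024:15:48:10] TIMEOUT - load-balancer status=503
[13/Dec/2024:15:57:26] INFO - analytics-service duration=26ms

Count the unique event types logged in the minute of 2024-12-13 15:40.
3

To count unique event types:

1. Filter events in the minute starting at 2024-12-13 15:40
2. Extract event types from matching entries
3. Count unique types: 3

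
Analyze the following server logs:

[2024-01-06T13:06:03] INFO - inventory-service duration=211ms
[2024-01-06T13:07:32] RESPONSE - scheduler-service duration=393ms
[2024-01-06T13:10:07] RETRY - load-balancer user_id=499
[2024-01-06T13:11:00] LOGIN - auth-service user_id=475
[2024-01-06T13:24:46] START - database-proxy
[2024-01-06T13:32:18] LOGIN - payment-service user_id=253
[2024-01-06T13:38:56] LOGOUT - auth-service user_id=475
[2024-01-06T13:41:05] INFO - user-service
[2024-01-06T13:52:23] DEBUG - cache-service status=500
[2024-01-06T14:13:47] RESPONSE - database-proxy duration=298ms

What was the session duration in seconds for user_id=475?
1676

To calculate session duration:

1. Find LOGIN event for user_id=475: 2024-01-06T13:11:00
2. Find LOGOUT event for user_id=475: 2024-01-06T13:38:56
3. Session duration: 2024-01-06T13:38:56 - 2024-01-06T13:11:00 = 1676 seconds (27 minutes)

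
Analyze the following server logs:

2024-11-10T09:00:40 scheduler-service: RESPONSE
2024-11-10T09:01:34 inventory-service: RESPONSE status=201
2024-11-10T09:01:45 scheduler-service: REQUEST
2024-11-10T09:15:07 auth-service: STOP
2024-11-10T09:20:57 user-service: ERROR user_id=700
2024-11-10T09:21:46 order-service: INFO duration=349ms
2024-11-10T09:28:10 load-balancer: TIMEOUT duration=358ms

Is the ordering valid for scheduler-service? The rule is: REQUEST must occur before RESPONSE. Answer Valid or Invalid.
Invalid

To validate ordering:

1. Required order: REQUEST → RESPONSE
2. Rule: REQUEST must occur before RESPONSE
3. Check actual order of events for scheduler-service
4. Result: Invalid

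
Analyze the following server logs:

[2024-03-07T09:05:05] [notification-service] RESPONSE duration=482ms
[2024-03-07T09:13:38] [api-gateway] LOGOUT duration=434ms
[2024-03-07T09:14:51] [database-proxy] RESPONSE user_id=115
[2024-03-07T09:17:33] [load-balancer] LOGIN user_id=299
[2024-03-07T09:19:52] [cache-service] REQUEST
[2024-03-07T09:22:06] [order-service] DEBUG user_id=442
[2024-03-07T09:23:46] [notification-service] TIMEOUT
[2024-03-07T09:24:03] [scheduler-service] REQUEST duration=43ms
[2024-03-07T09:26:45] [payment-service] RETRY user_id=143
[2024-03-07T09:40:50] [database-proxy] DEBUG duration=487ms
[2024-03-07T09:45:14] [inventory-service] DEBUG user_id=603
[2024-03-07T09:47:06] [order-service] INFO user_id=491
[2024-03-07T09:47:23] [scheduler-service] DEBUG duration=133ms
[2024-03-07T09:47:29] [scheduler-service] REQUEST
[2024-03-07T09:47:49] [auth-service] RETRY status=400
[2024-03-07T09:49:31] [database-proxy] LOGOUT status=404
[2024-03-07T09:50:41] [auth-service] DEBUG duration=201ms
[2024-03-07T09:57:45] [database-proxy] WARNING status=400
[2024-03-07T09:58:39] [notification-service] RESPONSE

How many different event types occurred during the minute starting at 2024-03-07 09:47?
4

To count unique event types:

1. Filter events in the minute starting at 2024-03-07 09:47
2. Extract event types from matching entries
3. Count unique types: 4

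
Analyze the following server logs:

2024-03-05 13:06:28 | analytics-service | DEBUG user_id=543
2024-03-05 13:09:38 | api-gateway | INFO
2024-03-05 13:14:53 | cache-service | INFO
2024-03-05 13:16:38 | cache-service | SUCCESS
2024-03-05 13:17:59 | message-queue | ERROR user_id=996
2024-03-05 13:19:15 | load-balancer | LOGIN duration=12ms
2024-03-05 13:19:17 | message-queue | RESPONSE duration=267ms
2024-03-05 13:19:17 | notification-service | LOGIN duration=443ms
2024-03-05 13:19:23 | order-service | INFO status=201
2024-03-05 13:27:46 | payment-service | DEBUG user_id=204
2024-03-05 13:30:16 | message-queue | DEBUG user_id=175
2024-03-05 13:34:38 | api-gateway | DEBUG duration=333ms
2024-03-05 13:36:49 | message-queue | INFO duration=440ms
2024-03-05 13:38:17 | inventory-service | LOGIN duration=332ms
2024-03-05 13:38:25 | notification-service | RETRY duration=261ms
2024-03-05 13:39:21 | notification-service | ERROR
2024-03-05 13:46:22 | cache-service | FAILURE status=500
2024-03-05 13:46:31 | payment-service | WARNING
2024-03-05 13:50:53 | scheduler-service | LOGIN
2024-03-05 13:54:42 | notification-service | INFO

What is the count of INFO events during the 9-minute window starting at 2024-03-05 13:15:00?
1

To count events in the time window:

1. Window boundaries: 2024-03-05 13:15:00 to 2024-03-05 13:24:00
2. Filter for INFO events within this window
3. Count matching events: 1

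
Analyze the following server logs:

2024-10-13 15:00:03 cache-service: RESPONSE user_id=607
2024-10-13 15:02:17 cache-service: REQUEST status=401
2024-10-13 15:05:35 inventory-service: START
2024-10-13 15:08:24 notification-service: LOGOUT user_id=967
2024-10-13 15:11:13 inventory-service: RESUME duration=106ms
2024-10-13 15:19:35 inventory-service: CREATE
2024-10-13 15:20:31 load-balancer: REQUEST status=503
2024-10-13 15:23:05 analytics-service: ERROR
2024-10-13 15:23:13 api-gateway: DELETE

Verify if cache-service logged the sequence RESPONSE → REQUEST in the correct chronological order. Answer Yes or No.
Yes

To verify sequence order:

1. Find all events in sequence RESPONSE → REQUEST for cache-service
2. Extract their timestamps
3. Check if timestamps are in ascending order
4. Result: Yes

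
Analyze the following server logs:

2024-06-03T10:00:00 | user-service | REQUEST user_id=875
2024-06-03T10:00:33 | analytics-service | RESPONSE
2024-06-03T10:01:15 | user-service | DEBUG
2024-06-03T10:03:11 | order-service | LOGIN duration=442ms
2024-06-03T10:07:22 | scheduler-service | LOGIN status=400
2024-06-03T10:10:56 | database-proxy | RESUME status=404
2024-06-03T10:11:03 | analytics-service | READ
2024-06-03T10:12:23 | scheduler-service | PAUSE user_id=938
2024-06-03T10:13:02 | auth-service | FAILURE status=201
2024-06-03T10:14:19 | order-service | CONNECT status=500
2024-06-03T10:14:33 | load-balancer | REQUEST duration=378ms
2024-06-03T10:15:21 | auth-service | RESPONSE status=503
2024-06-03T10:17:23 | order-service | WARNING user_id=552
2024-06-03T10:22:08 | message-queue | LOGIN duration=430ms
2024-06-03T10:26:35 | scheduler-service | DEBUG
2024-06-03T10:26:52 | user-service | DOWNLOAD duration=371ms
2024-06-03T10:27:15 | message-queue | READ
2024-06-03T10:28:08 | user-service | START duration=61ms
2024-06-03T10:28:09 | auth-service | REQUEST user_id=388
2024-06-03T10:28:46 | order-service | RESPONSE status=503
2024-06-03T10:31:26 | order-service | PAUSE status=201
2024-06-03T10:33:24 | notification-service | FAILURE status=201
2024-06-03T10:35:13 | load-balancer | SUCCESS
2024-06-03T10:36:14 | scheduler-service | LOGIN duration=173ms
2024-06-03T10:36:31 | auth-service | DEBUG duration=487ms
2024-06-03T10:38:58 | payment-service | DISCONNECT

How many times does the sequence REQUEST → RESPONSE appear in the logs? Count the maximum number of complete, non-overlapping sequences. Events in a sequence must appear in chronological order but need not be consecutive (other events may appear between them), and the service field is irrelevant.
3

To count sequences:

1. Look for pattern: REQUEST → RESPONSE
2. Greedily scan the log in chronological order, matching each sequence element in turn (ignoring service)
3. Each time the full pattern completes, increment the count and restart matching from the next event
4. Complete non-overlapping sequences found: 3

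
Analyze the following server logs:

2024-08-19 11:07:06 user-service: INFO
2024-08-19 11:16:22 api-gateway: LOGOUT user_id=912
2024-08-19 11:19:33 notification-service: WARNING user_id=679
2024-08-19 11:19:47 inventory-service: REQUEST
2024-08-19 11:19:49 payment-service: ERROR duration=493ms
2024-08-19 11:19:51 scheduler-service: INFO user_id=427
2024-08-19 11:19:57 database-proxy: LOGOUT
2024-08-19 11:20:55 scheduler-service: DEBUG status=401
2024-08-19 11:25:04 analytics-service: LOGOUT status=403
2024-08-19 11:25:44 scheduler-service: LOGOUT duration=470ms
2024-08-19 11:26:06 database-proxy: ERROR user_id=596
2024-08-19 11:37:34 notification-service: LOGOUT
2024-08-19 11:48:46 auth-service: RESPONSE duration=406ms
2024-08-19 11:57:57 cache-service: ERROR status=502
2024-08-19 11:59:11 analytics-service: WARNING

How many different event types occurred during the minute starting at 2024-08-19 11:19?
5

To count unique event types:

1. Filter events in the minute starting at 2024-08-19 11:19
2. Extract event types from matching entries
3. Count unique types: 5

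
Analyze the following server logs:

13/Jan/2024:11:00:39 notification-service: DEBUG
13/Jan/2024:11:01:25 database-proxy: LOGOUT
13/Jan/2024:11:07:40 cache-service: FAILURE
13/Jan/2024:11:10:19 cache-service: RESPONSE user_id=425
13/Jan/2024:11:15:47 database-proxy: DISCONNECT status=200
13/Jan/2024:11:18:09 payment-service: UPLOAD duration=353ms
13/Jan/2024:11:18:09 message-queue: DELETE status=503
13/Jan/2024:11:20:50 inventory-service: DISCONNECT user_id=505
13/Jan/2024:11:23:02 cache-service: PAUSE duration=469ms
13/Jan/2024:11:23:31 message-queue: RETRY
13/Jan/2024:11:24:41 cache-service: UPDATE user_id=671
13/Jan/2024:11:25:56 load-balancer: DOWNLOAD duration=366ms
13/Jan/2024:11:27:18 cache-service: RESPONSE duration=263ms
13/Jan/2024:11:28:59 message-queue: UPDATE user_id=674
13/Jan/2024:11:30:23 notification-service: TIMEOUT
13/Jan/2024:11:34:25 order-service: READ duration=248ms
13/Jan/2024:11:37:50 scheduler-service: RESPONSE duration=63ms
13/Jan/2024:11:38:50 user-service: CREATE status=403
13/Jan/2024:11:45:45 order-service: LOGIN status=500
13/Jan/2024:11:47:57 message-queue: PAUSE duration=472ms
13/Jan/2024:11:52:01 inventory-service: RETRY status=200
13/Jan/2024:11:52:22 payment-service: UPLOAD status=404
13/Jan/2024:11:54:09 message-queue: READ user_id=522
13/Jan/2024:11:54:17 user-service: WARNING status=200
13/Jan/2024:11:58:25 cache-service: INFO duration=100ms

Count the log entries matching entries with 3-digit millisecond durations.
7

To find matching entries:

1. Pattern to match: entries with 3-digit millisecond durations
2. Scan each log entry for the pattern
3. Count matches: 7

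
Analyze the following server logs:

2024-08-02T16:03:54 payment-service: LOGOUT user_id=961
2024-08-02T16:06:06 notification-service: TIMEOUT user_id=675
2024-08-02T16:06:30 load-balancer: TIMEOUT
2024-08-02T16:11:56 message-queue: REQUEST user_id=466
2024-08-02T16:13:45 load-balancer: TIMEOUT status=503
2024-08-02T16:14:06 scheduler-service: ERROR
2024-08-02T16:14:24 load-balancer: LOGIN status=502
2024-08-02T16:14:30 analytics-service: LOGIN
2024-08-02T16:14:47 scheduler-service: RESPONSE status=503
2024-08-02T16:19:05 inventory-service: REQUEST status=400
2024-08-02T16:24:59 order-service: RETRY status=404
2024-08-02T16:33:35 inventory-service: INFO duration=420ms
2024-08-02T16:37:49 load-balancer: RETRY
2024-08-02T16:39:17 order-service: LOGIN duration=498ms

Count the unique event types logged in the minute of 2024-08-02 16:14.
3

To count unique event types:

1. Filter events in the minute starting at 2024-08-02 16:14
2. Extract event types from matching entries
3. Count unique types: 3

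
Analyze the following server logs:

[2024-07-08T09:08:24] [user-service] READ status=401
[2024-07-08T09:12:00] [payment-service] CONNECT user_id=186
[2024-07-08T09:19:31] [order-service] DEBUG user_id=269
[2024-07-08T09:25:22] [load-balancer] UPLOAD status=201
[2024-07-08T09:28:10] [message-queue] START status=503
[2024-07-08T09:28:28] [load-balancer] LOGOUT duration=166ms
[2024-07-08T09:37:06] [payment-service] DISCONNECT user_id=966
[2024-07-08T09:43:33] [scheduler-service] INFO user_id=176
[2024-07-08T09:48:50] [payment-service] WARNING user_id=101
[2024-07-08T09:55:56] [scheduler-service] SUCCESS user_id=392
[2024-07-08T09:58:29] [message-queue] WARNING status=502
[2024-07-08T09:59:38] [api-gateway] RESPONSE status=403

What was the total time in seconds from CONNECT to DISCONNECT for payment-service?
1506

To calculate state duration:

1. Find CONNECT event for payment-service: 2024-07-08T09:12:00
2. Find DISCONNECT event for payment-service: 2024-07-08T09:37:06
3. Calculate duration: 2024-07-08T09:37:06 - 2024-07-08T09:12:00 = 1506 seconds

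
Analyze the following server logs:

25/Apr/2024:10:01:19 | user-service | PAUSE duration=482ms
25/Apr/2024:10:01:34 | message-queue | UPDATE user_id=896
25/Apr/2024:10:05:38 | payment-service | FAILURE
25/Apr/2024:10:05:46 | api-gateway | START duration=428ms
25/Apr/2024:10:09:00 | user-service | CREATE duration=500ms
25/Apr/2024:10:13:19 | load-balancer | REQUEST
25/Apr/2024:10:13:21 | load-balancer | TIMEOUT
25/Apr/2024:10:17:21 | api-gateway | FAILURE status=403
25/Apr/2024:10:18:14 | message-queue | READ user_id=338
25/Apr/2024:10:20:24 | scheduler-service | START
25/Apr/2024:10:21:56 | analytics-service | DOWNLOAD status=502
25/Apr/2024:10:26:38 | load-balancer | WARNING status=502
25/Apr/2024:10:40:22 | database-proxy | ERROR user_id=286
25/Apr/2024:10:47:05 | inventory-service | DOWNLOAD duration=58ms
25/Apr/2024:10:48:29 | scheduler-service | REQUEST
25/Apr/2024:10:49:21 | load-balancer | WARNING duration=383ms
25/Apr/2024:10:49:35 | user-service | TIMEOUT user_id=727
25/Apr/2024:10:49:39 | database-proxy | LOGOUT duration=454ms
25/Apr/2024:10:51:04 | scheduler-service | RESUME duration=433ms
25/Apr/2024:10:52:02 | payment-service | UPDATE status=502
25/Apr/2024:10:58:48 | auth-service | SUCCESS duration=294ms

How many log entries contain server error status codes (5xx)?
3

To find matching entries:

1. Pattern to match: server error status codes (5xx)
2. Scan each log entry for the pattern
3. Count matches: 3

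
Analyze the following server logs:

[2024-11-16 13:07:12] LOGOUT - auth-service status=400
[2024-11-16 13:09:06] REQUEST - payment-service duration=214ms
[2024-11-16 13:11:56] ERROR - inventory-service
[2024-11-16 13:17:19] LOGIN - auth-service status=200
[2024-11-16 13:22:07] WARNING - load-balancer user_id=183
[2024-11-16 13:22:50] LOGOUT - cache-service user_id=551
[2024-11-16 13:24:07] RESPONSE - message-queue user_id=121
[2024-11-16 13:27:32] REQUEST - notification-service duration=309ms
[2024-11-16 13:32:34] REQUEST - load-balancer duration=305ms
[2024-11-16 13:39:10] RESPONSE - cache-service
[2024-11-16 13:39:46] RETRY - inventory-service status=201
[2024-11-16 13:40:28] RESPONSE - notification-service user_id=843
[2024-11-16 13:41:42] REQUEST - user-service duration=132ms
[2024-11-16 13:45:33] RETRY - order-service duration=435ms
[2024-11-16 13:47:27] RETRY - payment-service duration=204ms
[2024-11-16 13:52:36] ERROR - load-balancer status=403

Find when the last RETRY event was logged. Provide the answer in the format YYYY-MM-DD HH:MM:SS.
2024-11-16 13:47:27

To find the last event:

1. Filter for all RETRY events
2. Sort by timestamp
3. Select the last one
4. Timestamp: 2024-11-16 13:47:27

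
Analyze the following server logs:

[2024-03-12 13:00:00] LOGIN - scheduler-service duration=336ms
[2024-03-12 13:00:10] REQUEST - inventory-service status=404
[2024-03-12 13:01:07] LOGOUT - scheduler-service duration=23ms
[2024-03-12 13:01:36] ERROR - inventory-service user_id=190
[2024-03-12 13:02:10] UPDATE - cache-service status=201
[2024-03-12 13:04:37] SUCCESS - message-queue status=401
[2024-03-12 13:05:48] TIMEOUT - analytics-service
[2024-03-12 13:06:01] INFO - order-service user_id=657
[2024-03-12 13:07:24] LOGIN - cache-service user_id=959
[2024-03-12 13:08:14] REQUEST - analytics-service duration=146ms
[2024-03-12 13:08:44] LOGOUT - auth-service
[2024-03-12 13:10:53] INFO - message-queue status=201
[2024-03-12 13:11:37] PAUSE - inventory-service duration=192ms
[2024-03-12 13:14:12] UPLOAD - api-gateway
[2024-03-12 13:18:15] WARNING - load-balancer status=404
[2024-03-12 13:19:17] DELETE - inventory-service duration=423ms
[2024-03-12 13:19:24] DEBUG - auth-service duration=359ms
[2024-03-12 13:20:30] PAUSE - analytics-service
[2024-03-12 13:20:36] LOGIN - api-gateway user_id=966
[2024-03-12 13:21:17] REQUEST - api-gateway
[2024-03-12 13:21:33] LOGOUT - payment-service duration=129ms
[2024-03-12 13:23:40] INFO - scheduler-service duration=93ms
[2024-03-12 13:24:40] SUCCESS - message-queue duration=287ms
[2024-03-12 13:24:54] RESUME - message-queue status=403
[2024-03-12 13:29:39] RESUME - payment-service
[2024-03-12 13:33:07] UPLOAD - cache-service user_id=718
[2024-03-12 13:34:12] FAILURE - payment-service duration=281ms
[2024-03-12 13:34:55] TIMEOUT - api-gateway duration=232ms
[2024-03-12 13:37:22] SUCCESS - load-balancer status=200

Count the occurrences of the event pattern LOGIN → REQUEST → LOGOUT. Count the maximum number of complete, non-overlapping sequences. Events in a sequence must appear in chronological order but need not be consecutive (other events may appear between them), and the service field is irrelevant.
3

To count sequences:

1. Look for pattern: LOGIN → REQUEST → LOGOUT
2. Greedily scan the log in chronological order, matching each sequence element in turn (ignoring service)
3. Each time the full pattern completes, increment the count and restart matching from the next event
4. Complete non-overlapping sequences found: 3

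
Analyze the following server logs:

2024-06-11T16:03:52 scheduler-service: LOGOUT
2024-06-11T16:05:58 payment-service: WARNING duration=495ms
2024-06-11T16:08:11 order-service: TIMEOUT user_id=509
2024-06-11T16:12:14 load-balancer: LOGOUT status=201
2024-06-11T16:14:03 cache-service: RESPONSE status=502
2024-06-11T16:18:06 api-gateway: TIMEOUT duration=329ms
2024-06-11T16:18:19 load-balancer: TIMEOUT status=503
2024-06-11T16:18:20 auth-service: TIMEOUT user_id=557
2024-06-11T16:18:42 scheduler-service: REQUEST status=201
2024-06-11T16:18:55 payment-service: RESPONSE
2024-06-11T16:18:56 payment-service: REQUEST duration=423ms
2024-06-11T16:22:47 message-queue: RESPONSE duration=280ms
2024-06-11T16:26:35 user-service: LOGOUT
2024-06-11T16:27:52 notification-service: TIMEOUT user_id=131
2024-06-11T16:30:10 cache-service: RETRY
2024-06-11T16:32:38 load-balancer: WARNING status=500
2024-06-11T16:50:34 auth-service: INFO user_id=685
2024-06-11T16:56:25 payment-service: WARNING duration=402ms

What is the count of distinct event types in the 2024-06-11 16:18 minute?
3

To count unique event types:

1. Filter events in the minute starting at 2024-06-11 16:18
2. Extract event types from matching entries
3. Count unique types: 3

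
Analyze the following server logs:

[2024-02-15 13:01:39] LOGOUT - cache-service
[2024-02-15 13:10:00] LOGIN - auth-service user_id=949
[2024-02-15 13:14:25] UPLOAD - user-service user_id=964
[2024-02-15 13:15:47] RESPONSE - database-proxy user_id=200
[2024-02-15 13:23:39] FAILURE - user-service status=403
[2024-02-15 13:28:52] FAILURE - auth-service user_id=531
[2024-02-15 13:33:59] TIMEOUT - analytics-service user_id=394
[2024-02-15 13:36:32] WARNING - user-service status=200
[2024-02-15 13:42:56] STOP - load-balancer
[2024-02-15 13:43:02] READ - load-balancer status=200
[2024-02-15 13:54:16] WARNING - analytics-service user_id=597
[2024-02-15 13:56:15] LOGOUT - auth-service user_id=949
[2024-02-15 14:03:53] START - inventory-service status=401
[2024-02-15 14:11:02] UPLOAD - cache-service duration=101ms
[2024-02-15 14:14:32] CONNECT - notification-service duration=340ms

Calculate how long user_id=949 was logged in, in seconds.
2775

To calculate session duration:

1. Find LOGIN event for user_id=949: 2024-02-15 13:10:00
2. Find LOGOUT event for user_id=949: 2024-02-15 13:56:15
3. Session duration: 2024-02-15 13:56:15 - 2024-02-15 13:10:00 = 2775 seconds (46 minutes)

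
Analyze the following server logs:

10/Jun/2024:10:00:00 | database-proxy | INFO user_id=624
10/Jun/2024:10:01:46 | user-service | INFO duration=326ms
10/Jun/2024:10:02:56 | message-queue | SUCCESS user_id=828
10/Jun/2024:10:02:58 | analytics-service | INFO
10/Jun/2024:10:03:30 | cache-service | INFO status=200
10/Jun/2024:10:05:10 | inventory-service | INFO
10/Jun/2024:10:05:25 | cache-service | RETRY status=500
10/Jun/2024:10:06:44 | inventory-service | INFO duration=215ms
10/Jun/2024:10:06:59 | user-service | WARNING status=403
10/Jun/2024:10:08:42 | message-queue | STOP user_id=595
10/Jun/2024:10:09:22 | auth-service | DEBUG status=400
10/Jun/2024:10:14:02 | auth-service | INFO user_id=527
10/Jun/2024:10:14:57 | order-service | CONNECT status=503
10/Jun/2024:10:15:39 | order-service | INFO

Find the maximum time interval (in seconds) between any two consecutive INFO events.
438

To find the longest gap:

1. Extract all INFO events in chronological order
2. Calculate time differences between consecutive events
3. Find the maximum difference
4. Longest gap: 438 seconds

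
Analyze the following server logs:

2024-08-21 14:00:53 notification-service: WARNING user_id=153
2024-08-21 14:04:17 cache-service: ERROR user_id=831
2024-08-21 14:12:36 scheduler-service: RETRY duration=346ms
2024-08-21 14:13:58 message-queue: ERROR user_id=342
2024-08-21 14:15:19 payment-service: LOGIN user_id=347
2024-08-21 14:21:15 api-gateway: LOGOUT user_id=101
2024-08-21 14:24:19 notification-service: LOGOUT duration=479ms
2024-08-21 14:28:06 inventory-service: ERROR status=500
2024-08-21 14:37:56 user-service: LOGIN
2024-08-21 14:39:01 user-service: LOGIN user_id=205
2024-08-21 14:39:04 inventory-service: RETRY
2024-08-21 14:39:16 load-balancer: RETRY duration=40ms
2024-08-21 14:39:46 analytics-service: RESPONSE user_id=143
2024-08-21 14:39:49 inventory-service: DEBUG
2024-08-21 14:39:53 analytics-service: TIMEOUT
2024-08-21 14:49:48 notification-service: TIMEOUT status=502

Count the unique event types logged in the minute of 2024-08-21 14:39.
5

To count unique event types:

1. Filter events in the minute starting at 2024-08-21 14:39
2. Extract event types from matching entries
3. Count unique types: 5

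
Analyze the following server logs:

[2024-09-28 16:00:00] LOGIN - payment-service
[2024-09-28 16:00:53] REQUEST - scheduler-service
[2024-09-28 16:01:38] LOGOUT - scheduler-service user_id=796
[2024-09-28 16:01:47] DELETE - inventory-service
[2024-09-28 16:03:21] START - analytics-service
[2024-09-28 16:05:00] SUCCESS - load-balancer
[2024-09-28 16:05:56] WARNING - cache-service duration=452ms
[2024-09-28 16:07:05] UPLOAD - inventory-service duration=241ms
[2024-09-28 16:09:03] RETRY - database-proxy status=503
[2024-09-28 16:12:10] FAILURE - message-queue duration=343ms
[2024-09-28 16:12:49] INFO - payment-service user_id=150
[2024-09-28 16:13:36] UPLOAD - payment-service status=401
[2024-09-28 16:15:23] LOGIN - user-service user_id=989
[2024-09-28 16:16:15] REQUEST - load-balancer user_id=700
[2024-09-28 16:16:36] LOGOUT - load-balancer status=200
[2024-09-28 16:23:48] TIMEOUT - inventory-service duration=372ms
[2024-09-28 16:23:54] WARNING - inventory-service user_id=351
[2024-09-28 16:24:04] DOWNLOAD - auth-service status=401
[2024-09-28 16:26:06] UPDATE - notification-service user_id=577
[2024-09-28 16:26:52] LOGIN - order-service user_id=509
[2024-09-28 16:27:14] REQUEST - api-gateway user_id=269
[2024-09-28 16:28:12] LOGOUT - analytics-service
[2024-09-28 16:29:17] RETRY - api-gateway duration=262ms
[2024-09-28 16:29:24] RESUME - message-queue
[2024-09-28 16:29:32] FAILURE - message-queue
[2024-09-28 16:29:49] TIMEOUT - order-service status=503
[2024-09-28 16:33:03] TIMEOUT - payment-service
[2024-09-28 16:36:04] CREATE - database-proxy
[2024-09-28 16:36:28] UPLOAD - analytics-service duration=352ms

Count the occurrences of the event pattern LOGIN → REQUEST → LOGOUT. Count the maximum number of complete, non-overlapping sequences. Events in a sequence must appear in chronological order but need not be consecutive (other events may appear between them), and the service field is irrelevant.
3

To count sequences:

1. Look for pattern: LOGIN → REQUEST → LOGOUT
2. Greedily scan the log in chronological order, matching each sequence element in turn (ignoring service)
3. Each time the full pattern completes, increment the count and restart matching from the next event
4. Complete non-overlapping sequences found: 3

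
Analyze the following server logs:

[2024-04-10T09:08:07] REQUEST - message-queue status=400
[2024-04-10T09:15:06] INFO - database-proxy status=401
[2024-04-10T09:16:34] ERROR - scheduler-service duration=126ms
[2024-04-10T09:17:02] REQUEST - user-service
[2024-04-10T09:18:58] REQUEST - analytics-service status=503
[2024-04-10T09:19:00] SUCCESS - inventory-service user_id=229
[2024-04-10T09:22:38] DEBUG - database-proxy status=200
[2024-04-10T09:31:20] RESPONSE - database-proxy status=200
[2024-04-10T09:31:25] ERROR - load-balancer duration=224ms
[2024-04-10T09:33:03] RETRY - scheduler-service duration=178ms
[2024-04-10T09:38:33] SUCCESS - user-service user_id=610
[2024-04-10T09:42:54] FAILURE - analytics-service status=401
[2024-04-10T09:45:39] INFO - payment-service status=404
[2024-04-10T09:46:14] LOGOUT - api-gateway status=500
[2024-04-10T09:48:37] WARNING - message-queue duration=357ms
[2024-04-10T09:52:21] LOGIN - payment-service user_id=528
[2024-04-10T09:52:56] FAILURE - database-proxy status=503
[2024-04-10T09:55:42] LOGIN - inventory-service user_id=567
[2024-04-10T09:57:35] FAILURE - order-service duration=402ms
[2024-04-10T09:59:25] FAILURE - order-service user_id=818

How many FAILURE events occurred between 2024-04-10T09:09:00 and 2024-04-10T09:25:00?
0

To count events in the time window:

1. Window boundaries: 2024-04-10T09:09:00 to 2024-04-10T09:25:00
2. Filter for FAILURE events within this window
3. Count matching events: 0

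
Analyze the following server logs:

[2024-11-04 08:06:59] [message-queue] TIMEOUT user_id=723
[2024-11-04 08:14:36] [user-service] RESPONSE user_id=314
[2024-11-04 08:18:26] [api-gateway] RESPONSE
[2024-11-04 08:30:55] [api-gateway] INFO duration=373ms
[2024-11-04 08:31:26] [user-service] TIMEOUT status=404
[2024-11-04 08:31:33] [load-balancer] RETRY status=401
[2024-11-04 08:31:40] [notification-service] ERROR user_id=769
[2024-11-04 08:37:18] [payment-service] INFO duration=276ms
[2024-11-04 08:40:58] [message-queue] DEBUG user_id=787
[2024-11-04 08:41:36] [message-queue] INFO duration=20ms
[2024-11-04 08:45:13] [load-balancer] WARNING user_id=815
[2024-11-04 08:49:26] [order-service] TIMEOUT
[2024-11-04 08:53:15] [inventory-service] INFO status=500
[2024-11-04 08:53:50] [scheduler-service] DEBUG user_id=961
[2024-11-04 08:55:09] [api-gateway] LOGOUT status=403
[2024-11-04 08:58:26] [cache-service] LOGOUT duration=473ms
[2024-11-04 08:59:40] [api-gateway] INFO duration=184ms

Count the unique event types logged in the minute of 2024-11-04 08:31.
3

To count unique event types:

1. Filter events in the minute starting at 2024-11-04 08:31
2. Extract event types from matching entries
3. Count unique types: 3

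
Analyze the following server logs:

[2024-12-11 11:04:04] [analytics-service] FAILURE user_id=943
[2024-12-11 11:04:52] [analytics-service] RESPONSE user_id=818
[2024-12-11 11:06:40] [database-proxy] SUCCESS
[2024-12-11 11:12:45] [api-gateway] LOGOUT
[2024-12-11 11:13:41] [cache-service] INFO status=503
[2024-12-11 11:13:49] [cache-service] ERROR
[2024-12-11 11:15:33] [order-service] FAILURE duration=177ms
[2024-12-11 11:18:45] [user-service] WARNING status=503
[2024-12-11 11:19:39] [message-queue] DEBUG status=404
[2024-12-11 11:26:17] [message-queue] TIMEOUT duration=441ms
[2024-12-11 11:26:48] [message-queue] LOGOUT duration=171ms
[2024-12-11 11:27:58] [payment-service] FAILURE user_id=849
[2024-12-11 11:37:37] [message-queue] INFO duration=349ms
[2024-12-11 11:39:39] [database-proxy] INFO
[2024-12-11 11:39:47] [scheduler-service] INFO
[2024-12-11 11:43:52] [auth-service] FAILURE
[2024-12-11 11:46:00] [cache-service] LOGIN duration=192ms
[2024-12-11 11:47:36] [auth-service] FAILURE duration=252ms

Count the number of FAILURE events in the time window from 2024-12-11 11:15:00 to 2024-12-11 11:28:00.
2

To count events in the time window:

1. Window boundaries: 2024-12-11 11:15:00 to 2024-12-11 11:28:00
2. Filter for FAILURE events within this window
3. Count matching events: 2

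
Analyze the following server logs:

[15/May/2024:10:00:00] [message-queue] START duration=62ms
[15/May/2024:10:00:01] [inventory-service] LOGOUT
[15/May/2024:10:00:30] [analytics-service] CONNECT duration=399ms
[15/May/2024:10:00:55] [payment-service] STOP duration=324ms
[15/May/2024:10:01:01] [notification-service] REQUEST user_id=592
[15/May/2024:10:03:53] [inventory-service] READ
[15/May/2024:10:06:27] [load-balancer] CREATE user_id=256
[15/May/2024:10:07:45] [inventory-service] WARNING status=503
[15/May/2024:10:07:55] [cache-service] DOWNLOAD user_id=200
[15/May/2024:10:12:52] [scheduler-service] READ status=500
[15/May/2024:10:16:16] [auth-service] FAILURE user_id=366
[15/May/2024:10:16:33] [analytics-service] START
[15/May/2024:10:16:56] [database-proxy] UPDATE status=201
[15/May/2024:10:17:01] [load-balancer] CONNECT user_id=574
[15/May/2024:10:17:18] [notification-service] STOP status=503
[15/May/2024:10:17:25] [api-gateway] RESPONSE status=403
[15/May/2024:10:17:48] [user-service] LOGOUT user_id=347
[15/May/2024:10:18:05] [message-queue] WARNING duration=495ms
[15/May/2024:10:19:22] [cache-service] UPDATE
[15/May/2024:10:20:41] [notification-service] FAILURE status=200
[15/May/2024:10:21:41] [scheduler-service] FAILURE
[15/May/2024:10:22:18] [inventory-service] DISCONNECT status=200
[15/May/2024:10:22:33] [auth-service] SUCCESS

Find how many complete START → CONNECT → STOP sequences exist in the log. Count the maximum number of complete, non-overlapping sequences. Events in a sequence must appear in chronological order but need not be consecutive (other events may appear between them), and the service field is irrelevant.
2

To count sequences:

1. Look for pattern: START → CONNECT → STOP
2. Greedily scan the log in chronological order, matching each sequence element in turn (ignoring service)
3. Each time the full pattern completes, increment the count and restart matching from the next event
4. Complete non-overlapping sequences found: 2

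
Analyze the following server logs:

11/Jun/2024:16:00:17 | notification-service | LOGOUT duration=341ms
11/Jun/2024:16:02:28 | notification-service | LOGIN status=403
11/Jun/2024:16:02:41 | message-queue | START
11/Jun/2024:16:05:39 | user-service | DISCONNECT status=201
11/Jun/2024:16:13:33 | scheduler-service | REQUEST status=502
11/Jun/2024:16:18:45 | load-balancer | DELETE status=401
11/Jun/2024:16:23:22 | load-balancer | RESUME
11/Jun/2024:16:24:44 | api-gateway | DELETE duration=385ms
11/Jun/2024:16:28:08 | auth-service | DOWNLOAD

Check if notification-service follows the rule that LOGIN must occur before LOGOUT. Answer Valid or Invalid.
Invalid

To validate ordering:

1. Required order: LOGIN → LOGOUT
2. Rule: LOGIN must occur before LOGOUT
3. Check actual order of events for notification-service
4. Result: Invalid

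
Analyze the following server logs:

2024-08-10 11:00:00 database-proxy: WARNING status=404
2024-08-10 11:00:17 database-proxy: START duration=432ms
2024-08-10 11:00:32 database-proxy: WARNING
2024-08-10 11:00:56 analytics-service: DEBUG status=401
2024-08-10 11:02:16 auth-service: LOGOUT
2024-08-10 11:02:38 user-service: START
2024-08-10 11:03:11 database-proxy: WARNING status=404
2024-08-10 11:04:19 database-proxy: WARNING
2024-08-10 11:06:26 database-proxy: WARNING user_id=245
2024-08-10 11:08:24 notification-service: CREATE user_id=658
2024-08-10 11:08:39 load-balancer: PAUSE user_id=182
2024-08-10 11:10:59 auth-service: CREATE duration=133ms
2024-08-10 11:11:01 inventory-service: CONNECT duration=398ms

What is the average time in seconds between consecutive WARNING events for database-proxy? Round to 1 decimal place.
96.5

To calculate average interval:

1. Find all WARNING events for database-proxy in order
2. Calculate time gaps between consecutive events
3. Compute mean of gaps: 386 / 4 = 96.5 seconds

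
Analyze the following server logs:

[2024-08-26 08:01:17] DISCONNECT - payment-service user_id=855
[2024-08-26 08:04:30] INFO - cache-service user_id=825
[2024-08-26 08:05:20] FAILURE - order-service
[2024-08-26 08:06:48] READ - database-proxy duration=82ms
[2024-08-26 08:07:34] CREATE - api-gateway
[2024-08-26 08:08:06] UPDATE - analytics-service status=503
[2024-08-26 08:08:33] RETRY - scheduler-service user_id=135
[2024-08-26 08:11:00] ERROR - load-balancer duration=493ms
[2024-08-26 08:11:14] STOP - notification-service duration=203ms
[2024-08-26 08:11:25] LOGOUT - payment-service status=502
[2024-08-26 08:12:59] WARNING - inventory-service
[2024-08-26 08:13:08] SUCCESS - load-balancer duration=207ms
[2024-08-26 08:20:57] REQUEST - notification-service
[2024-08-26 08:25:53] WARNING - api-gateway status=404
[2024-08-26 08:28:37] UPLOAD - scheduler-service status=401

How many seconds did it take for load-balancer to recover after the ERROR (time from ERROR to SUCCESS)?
128

To calculate recovery time:

1. Find ERROR event for load-balancer: 2024-08-26 08:11:00
2. Find next SUCCESS event for load-balancer: 2024-08-26 08:13:08
3. Recovery time: 2024-08-26 08:13:08 - 2024-08-26 08:11:00 = 128 seconds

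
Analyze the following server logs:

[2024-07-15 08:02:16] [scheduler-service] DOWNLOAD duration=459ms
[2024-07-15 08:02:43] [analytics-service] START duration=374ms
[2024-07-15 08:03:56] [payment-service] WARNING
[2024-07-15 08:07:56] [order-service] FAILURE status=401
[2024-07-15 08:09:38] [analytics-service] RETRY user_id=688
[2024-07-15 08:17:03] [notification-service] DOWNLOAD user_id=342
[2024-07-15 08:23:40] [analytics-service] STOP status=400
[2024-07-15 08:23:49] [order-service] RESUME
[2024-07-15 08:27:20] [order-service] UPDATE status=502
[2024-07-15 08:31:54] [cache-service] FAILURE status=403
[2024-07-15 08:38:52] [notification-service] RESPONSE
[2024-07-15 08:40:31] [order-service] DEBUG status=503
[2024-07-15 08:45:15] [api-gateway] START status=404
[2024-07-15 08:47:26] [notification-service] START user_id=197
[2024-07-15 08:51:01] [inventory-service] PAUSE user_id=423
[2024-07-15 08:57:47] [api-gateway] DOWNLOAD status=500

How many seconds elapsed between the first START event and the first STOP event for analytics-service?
1257

To find the time between events:

1. Locate the first START event for analytics-service: 2024-07-15 08:02:43
2. Locate the first STOP event for analytics-service: 2024-07-15 08:23:40
3. Calculate the difference: 2024-07-15 08:23:40 - 2024-07-15 08:02:43 = 1257 seconds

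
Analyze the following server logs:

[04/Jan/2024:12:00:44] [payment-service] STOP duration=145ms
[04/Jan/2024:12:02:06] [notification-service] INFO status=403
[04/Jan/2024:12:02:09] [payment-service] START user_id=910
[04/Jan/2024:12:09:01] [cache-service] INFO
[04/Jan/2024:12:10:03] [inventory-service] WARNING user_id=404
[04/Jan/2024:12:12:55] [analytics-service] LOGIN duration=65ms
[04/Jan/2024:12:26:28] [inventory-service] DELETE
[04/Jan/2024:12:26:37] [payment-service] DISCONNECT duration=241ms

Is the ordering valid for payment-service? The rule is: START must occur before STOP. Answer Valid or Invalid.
Invalid

To validate ordering:

1. Required order: START → STOP
2. Rule: START must occur before STOP
3. Check actual order of events for payment-service
4. Result: Invalid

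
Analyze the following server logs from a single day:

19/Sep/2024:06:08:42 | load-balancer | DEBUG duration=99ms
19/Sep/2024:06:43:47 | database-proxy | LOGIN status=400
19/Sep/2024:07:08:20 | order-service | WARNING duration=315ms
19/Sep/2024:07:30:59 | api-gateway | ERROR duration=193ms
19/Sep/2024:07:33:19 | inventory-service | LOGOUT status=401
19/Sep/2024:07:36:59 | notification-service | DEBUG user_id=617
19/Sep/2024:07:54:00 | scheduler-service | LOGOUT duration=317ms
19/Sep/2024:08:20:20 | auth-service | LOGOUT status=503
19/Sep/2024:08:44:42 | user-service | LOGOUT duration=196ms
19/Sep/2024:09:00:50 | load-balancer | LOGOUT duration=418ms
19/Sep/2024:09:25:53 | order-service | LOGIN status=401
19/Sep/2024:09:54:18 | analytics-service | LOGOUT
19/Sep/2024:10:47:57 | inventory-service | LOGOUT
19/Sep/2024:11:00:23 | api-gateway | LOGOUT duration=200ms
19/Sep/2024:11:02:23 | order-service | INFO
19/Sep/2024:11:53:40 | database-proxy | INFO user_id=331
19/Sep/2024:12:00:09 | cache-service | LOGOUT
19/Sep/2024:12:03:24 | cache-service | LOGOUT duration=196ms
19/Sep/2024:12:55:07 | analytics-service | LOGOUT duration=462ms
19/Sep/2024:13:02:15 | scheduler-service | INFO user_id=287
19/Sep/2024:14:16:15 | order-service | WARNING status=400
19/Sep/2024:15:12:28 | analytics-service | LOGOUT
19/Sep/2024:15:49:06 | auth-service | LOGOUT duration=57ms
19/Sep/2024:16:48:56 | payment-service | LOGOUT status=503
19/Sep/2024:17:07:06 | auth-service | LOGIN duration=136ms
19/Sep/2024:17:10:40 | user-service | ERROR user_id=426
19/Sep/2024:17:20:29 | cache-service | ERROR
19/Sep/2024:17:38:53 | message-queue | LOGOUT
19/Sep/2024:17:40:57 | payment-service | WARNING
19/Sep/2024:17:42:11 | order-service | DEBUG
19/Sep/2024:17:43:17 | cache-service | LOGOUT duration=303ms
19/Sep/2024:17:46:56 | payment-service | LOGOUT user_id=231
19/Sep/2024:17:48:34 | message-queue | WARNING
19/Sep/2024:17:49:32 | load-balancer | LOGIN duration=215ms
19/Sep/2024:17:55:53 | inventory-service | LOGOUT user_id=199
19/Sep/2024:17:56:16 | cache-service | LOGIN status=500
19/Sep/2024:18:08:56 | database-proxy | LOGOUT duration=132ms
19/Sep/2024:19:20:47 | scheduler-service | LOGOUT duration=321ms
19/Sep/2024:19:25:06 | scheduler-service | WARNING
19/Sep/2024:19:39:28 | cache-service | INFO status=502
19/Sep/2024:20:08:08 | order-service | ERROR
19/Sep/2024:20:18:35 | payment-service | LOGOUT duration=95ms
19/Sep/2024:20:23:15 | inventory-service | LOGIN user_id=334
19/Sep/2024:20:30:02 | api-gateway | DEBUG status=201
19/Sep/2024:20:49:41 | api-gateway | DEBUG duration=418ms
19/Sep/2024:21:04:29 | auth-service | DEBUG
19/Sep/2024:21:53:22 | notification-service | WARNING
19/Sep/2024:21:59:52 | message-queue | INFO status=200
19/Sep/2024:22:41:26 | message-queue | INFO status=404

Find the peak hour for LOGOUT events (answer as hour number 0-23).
17

To find the peak hour:

1. Group all LOGOUT events by hour
2. Count events in each hour
3. Find hour with maximum count
4. Peak hour: 17 (with 4 events)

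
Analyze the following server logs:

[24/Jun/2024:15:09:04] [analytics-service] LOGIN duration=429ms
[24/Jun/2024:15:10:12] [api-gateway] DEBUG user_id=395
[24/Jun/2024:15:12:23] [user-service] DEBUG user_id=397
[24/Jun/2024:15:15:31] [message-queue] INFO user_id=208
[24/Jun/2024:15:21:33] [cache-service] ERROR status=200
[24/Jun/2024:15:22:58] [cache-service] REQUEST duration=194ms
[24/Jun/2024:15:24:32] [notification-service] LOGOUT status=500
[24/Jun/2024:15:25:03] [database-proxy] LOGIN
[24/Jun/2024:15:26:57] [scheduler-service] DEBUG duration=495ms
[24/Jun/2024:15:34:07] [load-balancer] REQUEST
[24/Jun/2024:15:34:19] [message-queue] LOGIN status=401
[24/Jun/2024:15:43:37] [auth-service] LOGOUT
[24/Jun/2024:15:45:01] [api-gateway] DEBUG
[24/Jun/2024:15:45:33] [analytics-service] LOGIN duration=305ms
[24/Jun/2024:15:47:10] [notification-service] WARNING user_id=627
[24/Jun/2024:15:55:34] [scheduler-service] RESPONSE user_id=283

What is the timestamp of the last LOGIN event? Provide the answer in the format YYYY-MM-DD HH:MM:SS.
2024-06-24 15:45:33

To find the last event:

1. Filter for all LOGIN events
2. Sort by timestamp
3. Select the last one
4. Timestamp: 2024-06-24 15:45:33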